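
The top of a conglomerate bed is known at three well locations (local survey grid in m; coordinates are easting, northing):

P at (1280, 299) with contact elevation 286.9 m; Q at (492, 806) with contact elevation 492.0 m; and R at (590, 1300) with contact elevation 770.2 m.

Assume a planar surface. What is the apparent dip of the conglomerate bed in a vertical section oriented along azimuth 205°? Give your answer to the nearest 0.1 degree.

Let the plane be z = a·easting + b·northing + c.
Q−P: −788a + 507b = 205.1;  R−P: −690a + 1001b = 483.3.
Solving gives a = 0.09051, b = 0.54520.
Unit vector along 205° is (sin 205°, cos 205°) = (-0.4226, -0.9063).
Slope in that direction = a·(-0.4226) + b·(-0.9063) = −0.53237.
Apparent dip = arctan|0.53237| = 28.0° (true dip is 28.9°, so apparent ≤ true as expected).

28.0°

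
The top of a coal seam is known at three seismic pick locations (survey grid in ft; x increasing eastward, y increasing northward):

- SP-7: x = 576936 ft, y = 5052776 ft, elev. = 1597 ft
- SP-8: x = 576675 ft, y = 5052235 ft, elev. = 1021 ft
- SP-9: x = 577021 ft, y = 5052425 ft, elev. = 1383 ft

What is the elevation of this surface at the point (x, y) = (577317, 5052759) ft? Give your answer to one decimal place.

Let the plane be z = a·x + b·y + c.
SP-8−SP-7: −261a − 541b = −576;  SP-9−SP-7: 85a − 351b = −214.
Solving gives a = 0.627939766, b = 0.761751795.
Then c = 1597 − a·576936 − b·5052776 = −4209645.24.
At (577317, 5052759): z = 362520.3 + 3848948.2 − 4209645.24 = 1823.3 ft.

1823.3 ft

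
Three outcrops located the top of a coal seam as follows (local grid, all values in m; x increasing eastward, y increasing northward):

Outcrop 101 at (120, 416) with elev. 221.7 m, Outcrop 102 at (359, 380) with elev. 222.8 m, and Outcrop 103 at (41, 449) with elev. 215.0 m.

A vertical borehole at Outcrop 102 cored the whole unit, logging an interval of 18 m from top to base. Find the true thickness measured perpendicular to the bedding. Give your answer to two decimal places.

17.23 m

Two edge vectors: Outcrop 101→Outcrop 102 = (239, -36, 1.1), Outcrop 101→Outcrop 103 = (-79, 33, -6.7).
Normal n = (Outcrop 101→Outcrop 102) × (Outcrop 101→Outcrop 103) = (204.9, 1514.4, 5043).
So ∂z/∂x = −n_x/n_z = −0.04063 and ∂z/∂y = −n_y/n_z = −0.30030.
|∇z| = √(a²+b²) = 0.30303, so dip δ = arctan(0.30303) = 16.86°.
True thickness = vertical thickness × cos δ = 18 × cos 16.86° = 17.23 m.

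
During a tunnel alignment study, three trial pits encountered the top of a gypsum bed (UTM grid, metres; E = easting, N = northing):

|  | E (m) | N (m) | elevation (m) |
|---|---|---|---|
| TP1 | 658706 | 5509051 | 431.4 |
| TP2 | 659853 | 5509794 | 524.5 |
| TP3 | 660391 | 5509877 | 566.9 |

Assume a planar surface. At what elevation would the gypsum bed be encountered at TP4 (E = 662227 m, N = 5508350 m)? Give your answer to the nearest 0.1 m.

Let the plane be z = a·E + b·N + c.
TP2−TP1: 1147a + 743b = 93.1;  TP3−TP1: 1685a + 826b = 135.5.
Solving gives a = 0.078073312, b = 0.004777807.
Then c = 431.4 − a·658706 − b·5509051 = −77317.14.
At (662227, 5508350): z = 51702.3 + 26317.8 − 77317.14 = 702.9 m.

702.9 m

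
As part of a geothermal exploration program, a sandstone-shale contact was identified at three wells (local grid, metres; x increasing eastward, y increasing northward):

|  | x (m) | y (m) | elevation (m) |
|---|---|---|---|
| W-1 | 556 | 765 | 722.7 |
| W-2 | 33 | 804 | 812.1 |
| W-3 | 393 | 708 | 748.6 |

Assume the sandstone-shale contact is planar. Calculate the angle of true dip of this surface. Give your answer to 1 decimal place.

9.7°

Let the plane be z = a·x + b·y + c.
W-2−W-1: −523a + 39b = 89.4;  W-3−W-1: −163a − 57b = 25.9.
Solving gives a = −0.16882, b = 0.02838.
Gradient magnitude |∇z| = √(a² + b²) = √(0.02850 + 0.00081) = 0.17119.
True dip = arctan(0.17119) = 9.7°, dipping toward E (azimuth ≈ 100°).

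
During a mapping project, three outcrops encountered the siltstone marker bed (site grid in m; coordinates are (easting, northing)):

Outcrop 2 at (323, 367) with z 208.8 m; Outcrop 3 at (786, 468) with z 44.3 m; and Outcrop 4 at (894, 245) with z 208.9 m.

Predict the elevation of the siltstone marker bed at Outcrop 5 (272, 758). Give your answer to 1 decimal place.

Let the plane be z = a·E + b·N + c.
Outcrop 3−Outcrop 2: 463a + 101b = −164.5;  Outcrop 4−Outcrop 2: 571a − 122b = 0.1.
Solving gives a = −0.17571, b = −0.82322.
Then c = 208.8 − a·323 − b·367 = 567.68.
At (272, 758): z = −47.8 − 624.0 + 567.68 = -104.1 m.

-104.1 m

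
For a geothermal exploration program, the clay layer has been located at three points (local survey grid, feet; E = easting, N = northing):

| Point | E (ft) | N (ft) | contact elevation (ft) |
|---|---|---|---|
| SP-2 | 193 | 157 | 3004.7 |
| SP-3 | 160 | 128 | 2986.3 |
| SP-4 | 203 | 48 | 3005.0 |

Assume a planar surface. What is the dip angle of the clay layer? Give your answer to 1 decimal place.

27.5°

Two edge vectors: SP-2→SP-3 = (-33, -29, -18.4), SP-2→SP-4 = (10, -109, 0.3).
Normal n = (SP-2→SP-3) × (SP-2→SP-4) = (-2014.3, -174.1, 3887).
So ∂z/∂E = −n_x/n_z = 0.51821 and ∂z/∂N = −n_y/n_z = 0.04479.
Gradient magnitude |∇z| = √(a² + b²) = √(0.26855 + 0.00201) = 0.52015.
True dip = arctan(0.52015) = 27.5°, dipping toward W (azimuth ≈ 265°).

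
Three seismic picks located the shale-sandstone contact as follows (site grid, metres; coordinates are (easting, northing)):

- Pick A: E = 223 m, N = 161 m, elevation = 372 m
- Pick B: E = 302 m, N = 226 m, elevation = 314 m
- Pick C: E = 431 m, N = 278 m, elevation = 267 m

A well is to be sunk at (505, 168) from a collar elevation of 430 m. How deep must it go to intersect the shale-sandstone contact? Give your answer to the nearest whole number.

Two edge vectors: Pick A→Pick B = (79, 65, -58), Pick A→Pick C = (208, 117, -105).
Normal n = (Pick A→Pick B) × (Pick A→Pick C) = (-39, -3769, -4277).
So ∂z/∂E = −n_x/n_z = −0.00912 and ∂z/∂N = −n_y/n_z = −0.88123.
Intercept c from Pick A: 372 + 2.03 + 141.88 = 515.91.
At (505, 168): z_contact = −4.6 − 148.0 + 515.91 = 363.3 m.
Depth below ground = 430 − 363.3 = 67 m.

67 m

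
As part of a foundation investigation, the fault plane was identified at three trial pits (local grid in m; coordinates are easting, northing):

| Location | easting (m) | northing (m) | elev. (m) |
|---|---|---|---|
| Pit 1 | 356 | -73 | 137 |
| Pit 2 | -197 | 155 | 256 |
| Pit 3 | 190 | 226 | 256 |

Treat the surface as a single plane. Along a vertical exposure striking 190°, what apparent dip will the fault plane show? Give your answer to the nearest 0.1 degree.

Let the plane be z = a·easting + b·northing + c.
Pit 2−Pit 1: −553a + 228b = 119;  Pit 3−Pit 1: −166a + 299b = 119.
Solving gives a = −0.06627, b = 0.36120.
Unit vector along 190° is (sin 190°, cos 190°) = (-0.1736, -0.9848).
Slope in that direction = a·(-0.1736) + b·(-0.9848) = −0.34421.
Apparent dip = arctan|0.34421| = 19.0° (true dip is 20.2°, so apparent ≤ true as expected).

19.0°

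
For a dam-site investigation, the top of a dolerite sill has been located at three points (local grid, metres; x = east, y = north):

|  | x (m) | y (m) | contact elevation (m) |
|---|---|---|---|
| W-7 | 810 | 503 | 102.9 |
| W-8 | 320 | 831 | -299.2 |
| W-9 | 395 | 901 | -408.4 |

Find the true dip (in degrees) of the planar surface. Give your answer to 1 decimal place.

55.0°

Let the plane be z = a·x + b·y + c.
W-8−W-7: −490a + 328b = −402.1;  W-9−W-7: −415a + 398b = −511.3.
Solving gives a = −0.13023, b = −1.42047.
Gradient magnitude |∇z| = √(a² + b²) = √(0.01696 + 2.01773) = 1.42642.
True dip = arctan(1.42642) = 55.0°, dipping toward N (azimuth ≈ 005°).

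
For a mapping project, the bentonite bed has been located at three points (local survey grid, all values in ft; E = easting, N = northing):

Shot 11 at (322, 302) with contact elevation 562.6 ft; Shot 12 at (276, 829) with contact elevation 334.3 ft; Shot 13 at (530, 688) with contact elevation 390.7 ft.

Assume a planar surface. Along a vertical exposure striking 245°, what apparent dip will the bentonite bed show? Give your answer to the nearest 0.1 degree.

Two edge vectors: Shot 11→Shot 12 = (-46, 527, -228.3), Shot 11→Shot 13 = (208, 386, -171.9).
Normal n = (Shot 11→Shot 12) × (Shot 11→Shot 13) = (-2467.5, -55393.8, -127372).
So ∂z/∂E = −n_x/n_z = −0.01937 and ∂z/∂N = −n_y/n_z = −0.43490.
Unit vector along 245° is (sin 245°, cos 245°) = (-0.9063, -0.4226).
Slope in that direction = a·(-0.9063) + b·(-0.4226) = 0.20135.
Apparent dip = arctan|0.20135| = 11.4° (true dip is 23.5°, so apparent ≤ true as expected).

11.4°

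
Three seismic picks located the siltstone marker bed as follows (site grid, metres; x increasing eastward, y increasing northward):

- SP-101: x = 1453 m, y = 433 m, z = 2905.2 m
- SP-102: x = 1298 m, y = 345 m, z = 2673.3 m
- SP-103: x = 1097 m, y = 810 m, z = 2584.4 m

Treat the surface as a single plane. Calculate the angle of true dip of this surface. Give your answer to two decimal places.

Two edge vectors: SP-101→SP-102 = (-155, -88, -231.9), SP-101→SP-103 = (-356, 377, -320.8).
Normal n = (SP-101→SP-102) × (SP-101→SP-103) = (115656.7, 32832.4, -89763).
So ∂z/∂x = −n_x/n_z = 1.28847 and ∂z/∂y = −n_y/n_z = 0.36577.
Gradient magnitude |∇z| = √(a² + b²) = √(1.66015 + 0.13379) = 1.33938.
True dip = arctan(1.33938) = 53.25°, dipping toward WSW (azimuth ≈ 254°).

53.25°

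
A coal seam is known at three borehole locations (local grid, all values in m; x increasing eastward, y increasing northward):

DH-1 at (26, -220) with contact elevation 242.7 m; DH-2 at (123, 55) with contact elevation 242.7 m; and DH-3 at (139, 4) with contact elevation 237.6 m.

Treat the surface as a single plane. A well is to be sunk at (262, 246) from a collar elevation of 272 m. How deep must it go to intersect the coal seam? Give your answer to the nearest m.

40 m

Two edge vectors: DH-1→DH-2 = (97, 275, 0), DH-1→DH-3 = (113, 224, -5.1).
Normal n = (DH-1→DH-2) × (DH-1→DH-3) = (-1402.5, 494.7, -9347).
So ∂z/∂x = −n_x/n_z = −0.15005 and ∂z/∂y = −n_y/n_z = 0.05293.
Intercept c from DH-1: 242.7 + 3.90 + 11.64 = 258.24.
At (262, 246): z_contact = −39.3 + 13.0 + 258.24 = 232.0 m.
Depth below ground = 272 − 232.0 = 40 m.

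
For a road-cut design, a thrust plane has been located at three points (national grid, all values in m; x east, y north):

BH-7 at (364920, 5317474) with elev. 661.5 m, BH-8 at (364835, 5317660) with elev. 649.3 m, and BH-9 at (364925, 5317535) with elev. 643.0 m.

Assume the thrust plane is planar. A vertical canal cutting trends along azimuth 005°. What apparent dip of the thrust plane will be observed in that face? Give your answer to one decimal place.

Two edge vectors: BH-7→BH-8 = (-85, 186, -12.2), BH-7→BH-9 = (5, 61, -18.5).
Normal n = (BH-7→BH-8) × (BH-7→BH-9) = (-2696.8, -1633.5, -6115).
So ∂z/∂x = −n_x/n_z = −0.44101 and ∂z/∂y = −n_y/n_z = −0.26713.
Unit vector along 005° is (sin 5°, cos 5°) = (0.0872, 0.9962).
Slope in that direction = a·(0.0872) + b·(0.9962) = −0.30455.
Apparent dip = arctan|0.30455| = 16.9° (true dip is 27.3°, so apparent ≤ true as expected).

16.9°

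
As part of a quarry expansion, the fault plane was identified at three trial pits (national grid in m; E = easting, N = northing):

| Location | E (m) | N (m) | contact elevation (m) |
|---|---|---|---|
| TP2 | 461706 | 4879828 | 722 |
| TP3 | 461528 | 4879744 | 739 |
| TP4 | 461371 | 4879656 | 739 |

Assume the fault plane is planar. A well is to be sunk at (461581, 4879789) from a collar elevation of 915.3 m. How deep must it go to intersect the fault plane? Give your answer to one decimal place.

159.8 m

Let the plane be z = a·E + b·N + c.
TP3−TP2: −178a − 84b = 17;  TP4−TP2: −335a − 172b = 17.
Solving gives a = −0.604200323, b = 1.077948304.
Then c = 722 − a·461706 − b·4879828 = −4980517.40.
At (461581, 4879789): z_contact = −278887.39 + 5260160.28 − 4980517.40 = 755.49 m.
Depth below ground = 915.3 − 755.49 = 159.8 m.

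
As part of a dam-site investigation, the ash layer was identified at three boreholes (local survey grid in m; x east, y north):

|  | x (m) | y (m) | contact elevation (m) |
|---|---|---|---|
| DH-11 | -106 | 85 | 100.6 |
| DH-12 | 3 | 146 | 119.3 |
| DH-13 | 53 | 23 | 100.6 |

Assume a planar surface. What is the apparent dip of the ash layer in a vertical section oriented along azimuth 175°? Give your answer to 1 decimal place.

Let the plane be z = a·x + b·y + c.
DH-12−DH-11: 109a + 61b = 18.7;  DH-13−DH-11: 159a − 62b = 0.
Solving gives a = 0.07045, b = 0.18067.
Unit vector along 175° is (sin 175°, cos 175°) = (0.0872, -0.9962).
Slope in that direction = a·(0.0872) + b·(-0.9962) = −0.17384.
Apparent dip = arctan|0.17384| = 9.9° (true dip is 11.0°, so apparent ≤ true as expected).

9.9°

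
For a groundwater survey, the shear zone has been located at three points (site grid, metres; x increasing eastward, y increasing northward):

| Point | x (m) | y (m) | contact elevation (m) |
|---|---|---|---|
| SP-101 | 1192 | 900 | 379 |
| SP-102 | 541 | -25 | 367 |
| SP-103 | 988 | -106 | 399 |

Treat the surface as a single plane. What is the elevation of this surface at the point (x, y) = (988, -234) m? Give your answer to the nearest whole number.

403 m

Two edge vectors: SP-101→SP-102 = (-651, -925, -12), SP-101→SP-103 = (-204, -1006, 20).
Normal n = (SP-101→SP-102) × (SP-101→SP-103) = (-30572, 15468, 466206).
So ∂z/∂x = −n_x/n_z = 0.06558 and ∂z/∂y = −n_y/n_z = −0.03318.
Intercept c from SP-101: 379 − 78.17 + 29.86 = 330.69.
At (988, -234): z = 64.8 + 7.8 + 330.69 = 403.2 m.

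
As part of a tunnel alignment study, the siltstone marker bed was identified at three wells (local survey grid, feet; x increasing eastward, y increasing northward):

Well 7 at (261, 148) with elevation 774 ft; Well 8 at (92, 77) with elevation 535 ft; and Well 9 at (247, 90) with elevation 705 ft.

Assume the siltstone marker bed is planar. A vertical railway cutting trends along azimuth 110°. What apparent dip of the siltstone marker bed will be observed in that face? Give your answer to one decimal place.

Let the plane be z = a·x + b·y + c.
Well 8−Well 7: −169a − 71b = −239;  Well 9−Well 7: −14a − 58b = −69.
Solving gives a = 1.01760, b = 0.94403.
Unit vector along 110° is (sin 110°, cos 110°) = (0.9397, -0.3420).
Slope in that direction = a·(0.9397) + b·(-0.3420) = 0.63335.
Apparent dip = arctan|0.63335| = 32.3° (true dip is 54.2°, so apparent ≤ true as expected).

32.3°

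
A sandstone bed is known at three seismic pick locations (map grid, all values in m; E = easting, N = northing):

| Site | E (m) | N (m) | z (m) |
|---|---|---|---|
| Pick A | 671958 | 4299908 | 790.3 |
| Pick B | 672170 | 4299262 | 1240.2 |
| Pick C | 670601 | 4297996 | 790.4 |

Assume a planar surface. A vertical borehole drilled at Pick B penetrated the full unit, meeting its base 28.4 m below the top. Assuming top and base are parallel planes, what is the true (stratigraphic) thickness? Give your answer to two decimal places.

Two edge vectors: Pick A→Pick B = (212, -646, 449.9), Pick A→Pick C = (-1357, -1912, 0.1).
Normal n = (Pick A→Pick B) × (Pick A→Pick C) = (860144.2, -610535.5, -1281966).
So ∂z/∂E = −n_x/n_z = 0.67096 and ∂z/∂N = −n_y/n_z = −0.47625.
|∇z| = √(a²+b²) = 0.82280, so dip δ = arctan(0.82280) = 39.45°.
True thickness = vertical thickness × cos δ = 28.4 × cos 39.45° = 21.93 m.

21.93 m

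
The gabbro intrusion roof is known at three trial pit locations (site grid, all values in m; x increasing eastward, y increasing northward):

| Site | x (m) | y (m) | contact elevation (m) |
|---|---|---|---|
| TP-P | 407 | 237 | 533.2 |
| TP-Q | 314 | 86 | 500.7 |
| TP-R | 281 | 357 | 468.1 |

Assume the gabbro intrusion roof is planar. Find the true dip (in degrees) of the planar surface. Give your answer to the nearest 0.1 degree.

Two edge vectors: TP-P→TP-Q = (-93, -151, -32.5), TP-P→TP-R = (-126, 120, -65.1).
Normal n = (TP-P→TP-Q) × (TP-P→TP-R) = (13730.1, -1959.3, -30186).
So ∂z/∂x = −n_x/n_z = 0.45485 and ∂z/∂y = −n_y/n_z = −0.06491.
Gradient magnitude |∇z| = √(a² + b²) = √(0.20689 + 0.00421) = 0.45946.
True dip = arctan(0.45946) = 24.7°, dipping toward W (azimuth ≈ 278°).

24.7°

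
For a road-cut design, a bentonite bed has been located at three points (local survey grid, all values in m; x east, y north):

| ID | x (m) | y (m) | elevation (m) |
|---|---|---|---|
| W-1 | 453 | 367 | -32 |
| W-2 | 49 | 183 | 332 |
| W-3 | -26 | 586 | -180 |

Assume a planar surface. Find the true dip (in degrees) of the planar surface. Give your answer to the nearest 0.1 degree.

Let the plane be z = a·x + b·y + c.
W-2−W-1: −404a − 184b = 364;  W-3−W-1: −479a + 219b = −148.
Solving gives a = −0.29717, b = −1.32578.
Gradient magnitude |∇z| = √(a² + b²) = √(0.08831 + 1.75768) = 1.35867.
True dip = arctan(1.35867) = 53.6°, dipping toward NNE (azimuth ≈ 013°).

53.6°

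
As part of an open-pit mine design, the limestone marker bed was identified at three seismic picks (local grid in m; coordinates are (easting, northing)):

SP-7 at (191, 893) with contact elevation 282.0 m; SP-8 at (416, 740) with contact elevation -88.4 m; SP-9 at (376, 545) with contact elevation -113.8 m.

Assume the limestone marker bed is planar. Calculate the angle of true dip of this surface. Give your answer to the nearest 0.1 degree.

Let the plane be z = a·E + b·N + c.
SP-8−SP-7: 225a − 153b = −370.4;  SP-9−SP-7: 185a − 348b = −395.8.
Solving gives a = −1.36697, b = 0.41066.
Gradient magnitude |∇z| = √(a² + b²) = √(1.86861 + 0.16864) = 1.42733.
True dip = arctan(1.42733) = 55.0°, dipping toward ESE (azimuth ≈ 107°).

55.0°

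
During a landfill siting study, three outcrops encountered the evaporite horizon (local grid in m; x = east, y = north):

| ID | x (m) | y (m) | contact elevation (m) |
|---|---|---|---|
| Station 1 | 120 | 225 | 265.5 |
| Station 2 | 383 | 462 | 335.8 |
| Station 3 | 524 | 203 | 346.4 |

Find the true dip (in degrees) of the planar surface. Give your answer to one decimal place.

12.2°

Two edge vectors: Station 1→Station 2 = (263, 237, 70.3), Station 1→Station 3 = (404, -22, 80.9).
Normal n = (Station 1→Station 2) × (Station 1→Station 3) = (20719.9, 7124.5, -101534).
So ∂z/∂x = −n_x/n_z = 0.20407 and ∂z/∂y = −n_y/n_z = 0.07017.
Gradient magnitude |∇z| = √(a² + b²) = √(0.04164 + 0.00492) = 0.21580.
True dip = arctan(0.21580) = 12.2°, dipping toward WSW (azimuth ≈ 251°).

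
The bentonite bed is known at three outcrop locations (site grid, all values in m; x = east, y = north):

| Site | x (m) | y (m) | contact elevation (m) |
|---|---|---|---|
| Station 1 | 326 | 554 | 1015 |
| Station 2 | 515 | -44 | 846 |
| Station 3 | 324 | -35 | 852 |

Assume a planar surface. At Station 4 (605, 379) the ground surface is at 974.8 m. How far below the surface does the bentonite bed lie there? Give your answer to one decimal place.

13.4 m

Two edge vectors: Station 1→Station 2 = (189, -598, -169), Station 1→Station 3 = (-2, -589, -163).
Normal n = (Station 1→Station 2) × (Station 1→Station 3) = (-2067, 31145, -112517).
So ∂z/∂x = −n_x/n_z = −0.01837 and ∂z/∂y = −n_y/n_z = 0.27680.
Intercept c from Station 1: 1015 + 5.99 − 153.35 = 867.64.
At (605, 379): z_contact = −11.11 + 104.91 + 867.64 = 961.43 m.
Depth below ground = 974.8 − 961.43 = 13.4 m.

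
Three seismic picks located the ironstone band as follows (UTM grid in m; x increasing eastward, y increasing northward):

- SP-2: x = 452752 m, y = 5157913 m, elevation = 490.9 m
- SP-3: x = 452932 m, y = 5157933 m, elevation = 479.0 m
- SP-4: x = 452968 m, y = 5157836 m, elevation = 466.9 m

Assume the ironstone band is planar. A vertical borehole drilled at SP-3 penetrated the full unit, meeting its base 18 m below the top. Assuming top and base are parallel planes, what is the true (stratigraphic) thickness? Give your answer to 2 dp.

17.87 m

Two edge vectors: SP-2→SP-3 = (180, 20, -11.9), SP-2→SP-4 = (216, -77, -24).
Normal n = (SP-2→SP-3) × (SP-2→SP-4) = (-1396.3, 1749.6, -18180).
So ∂z/∂x = −n_x/n_z = −0.07680 and ∂z/∂y = −n_y/n_z = 0.09624.
|∇z| = √(a²+b²) = 0.12313, so dip δ = arctan(0.12313) = 7.02°.
True thickness = vertical thickness × cos δ = 18 × cos 7.02° = 17.87 m.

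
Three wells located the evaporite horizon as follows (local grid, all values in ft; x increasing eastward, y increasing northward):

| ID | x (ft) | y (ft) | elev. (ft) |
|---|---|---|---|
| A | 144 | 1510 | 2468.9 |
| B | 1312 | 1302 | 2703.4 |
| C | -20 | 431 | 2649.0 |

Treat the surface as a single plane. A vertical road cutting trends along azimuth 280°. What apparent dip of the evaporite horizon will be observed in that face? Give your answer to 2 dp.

Two edge vectors: A→B = (1168, -208, 234.5), A→C = (-164, -1079, 180.1).
Normal n = (A→B) × (A→C) = (215564.7, -248814.8, -1294384).
So ∂z/∂x = −n_x/n_z = 0.16654 and ∂z/∂y = −n_y/n_z = −0.19223.
Unit vector along 280° is (sin 280°, cos 280°) = (-0.9848, 0.1736).
Slope in that direction = a·(-0.9848) + b·(0.1736) = −0.19739.
Apparent dip = arctan|0.19739| = 11.17° (true dip is 14.3°, so apparent ≤ true as expected).

11.17°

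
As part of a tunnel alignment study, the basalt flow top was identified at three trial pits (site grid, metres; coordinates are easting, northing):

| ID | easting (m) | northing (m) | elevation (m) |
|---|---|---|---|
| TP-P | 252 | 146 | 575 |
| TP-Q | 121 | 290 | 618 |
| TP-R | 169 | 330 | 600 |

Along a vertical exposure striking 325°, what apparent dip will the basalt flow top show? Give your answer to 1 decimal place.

10.4°

Let the plane be z = a·easting + b·northing + c.
TP-Q−TP-P: −131a + 144b = 43;  TP-R−TP-P: −83a + 184b = 25.
Solving gives a = −0.35484, b = −0.02419.
Unit vector along 325° is (sin 325°, cos 325°) = (-0.5736, 0.8192).
Slope in that direction = a·(-0.5736) + b·(0.8192) = 0.18371.
Apparent dip = arctan|0.18371| = 10.4° (true dip is 19.6°, so apparent ≤ true as expected).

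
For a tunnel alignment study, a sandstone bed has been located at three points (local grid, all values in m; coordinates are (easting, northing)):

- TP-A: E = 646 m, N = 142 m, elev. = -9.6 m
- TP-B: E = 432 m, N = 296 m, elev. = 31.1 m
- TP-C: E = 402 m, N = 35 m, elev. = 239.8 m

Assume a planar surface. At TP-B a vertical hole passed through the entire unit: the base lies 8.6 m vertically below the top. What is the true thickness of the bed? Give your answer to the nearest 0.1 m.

6.1 m

Let the plane be z = a·E + b·N + c.
TP-B−TP-A: −214a + 154b = 40.7;  TP-C−TP-A: −244a − 107b = 249.4.
Solving gives a = −0.70712, b = −0.71834.
|∇z| = √(a²+b²) = 1.00798, so dip δ = arctan(1.00798) = 45.23°.
True thickness = vertical thickness × cos δ = 8.6 × cos 45.23° = 6.1 m.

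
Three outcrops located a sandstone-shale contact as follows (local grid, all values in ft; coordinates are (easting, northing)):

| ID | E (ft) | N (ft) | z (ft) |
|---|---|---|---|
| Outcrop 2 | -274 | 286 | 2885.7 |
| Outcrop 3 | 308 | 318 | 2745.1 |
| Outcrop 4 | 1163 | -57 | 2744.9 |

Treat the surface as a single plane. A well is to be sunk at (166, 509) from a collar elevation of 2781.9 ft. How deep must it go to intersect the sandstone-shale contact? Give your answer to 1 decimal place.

Let the plane be z = a·E + b·N + c.
Outcrop 3−Outcrop 2: 582a + 32b = −140.6;  Outcrop 4−Outcrop 2: 1437a − 343b = −140.8.
Solving gives a = −0.214696, b = −0.488973.
Then c = 2885.7 − a·-274 − b·286 = 2966.72.
At (166, 509): z_contact = −35.64 − 248.89 + 2966.72 = 2682.19 ft.
Depth below ground = 2781.9 − 2682.19 = 99.7 ft.

99.7 ft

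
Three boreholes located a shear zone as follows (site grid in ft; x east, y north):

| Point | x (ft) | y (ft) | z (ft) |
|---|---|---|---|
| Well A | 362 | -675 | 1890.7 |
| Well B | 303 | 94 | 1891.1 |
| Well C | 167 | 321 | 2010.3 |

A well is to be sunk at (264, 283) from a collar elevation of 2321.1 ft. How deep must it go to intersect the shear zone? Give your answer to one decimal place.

405.3 ft

Let the plane be z = a·x + b·y + c.
Well B−Well A: −59a + 769b = 0.4;  Well C−Well A: −195a + 996b = 119.6.
Solving gives a = −1.00420, b = −0.07653.
Then c = 1890.7 − a·362 − b·-675 = 2202.57.
At (264, 283): z_contact = −265.11 − 21.66 + 2202.57 = 1915.80 ft.
Depth below ground = 2321.1 − 1915.80 = 405.3 ft.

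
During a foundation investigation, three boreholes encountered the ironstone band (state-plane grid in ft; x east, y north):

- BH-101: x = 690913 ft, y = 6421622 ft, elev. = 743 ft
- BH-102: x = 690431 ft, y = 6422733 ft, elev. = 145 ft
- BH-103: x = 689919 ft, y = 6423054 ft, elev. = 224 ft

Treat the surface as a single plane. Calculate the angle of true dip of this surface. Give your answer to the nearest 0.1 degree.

Let the plane be z = a·x + b·y + c.
BH-102−BH-101: −482a + 1111b = −598;  BH-103−BH-101: −994a + 1432b = −519.
Solving gives a = −0.67549, b = −0.83131.
Gradient magnitude |∇z| = √(a² + b²) = √(0.45629 + 0.69108) = 1.07115.
True dip = arctan(1.07115) = 47.0°, dipping toward NE (azimuth ≈ 039°).

47.0°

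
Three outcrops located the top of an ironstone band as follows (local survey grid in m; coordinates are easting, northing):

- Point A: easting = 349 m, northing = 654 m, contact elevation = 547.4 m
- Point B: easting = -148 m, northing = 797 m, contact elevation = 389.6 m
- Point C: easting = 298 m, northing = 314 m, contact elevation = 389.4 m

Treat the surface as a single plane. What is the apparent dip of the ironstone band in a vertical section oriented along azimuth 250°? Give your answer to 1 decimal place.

Two edge vectors: Point A→Point B = (-497, 143, -157.8), Point A→Point C = (-51, -340, -158).
Normal n = (Point A→Point B) × (Point A→Point C) = (-76246, -70478.2, 176273).
So ∂z/∂easting = −n_x/n_z = 0.43254 and ∂z/∂northing = −n_y/n_z = 0.39982.
Unit vector along 250° is (sin 250°, cos 250°) = (-0.9397, -0.3420).
Slope in that direction = a·(-0.9397) + b·(-0.3420) = −0.54321.
Apparent dip = arctan|0.54321| = 28.5° (true dip is 30.5°, so apparent ≤ true as expected).

28.5°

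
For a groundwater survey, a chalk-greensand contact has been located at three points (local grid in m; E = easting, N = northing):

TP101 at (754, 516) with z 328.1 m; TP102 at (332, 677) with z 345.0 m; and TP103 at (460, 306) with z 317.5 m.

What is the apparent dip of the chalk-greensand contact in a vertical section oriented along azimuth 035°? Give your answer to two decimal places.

Let the plane be z = a·E + b·N + c.
TP102−TP101: −422a + 161b = 16.9;  TP103−TP101: −294a − 210b = −10.6.
Solving gives a = −0.01355, b = 0.06945.
Unit vector along 035° is (sin 35°, cos 35°) = (0.5736, 0.8192).
Slope in that direction = a·(0.5736) + b·(0.8192) = 0.04912.
Apparent dip = arctan|0.04912| = 2.81° (true dip is 4.0°, so apparent ≤ true as expected).

2.81°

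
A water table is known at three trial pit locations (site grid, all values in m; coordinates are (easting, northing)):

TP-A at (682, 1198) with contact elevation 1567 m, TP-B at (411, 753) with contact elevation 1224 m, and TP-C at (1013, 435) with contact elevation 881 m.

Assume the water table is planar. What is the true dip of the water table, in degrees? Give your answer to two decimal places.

Two edge vectors: TP-A→TP-B = (-271, -445, -343), TP-A→TP-C = (331, -763, -686).
Normal n = (TP-A→TP-B) × (TP-A→TP-C) = (43561, -299439, 354068).
So ∂z/∂E = −n_x/n_z = −0.12303 and ∂z/∂N = −n_y/n_z = 0.84571.
Gradient magnitude |∇z| = √(a² + b²) = √(0.01514 + 0.71523) = 0.85461.
True dip = arctan(0.85461) = 40.52°, dipping toward S (azimuth ≈ 172°).

40.52°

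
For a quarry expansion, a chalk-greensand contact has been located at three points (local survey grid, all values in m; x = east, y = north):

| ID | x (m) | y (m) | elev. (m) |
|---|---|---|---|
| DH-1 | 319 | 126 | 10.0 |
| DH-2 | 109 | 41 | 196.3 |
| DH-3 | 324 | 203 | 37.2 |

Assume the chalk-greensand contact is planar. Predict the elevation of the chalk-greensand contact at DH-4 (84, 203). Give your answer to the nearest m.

Let the plane be z = a·x + b·y + c.
DH-2−DH-1: −210a − 85b = 186.3;  DH-3−DH-1: 5a + 77b = 27.2.
Solving gives a = −1.05793, b = 0.42194.
Then c = 10 − a·319 − b·126 = 294.31.
At (84, 203): z = −88.9 + 85.7 + 294.31 = 291.1 m.

291 m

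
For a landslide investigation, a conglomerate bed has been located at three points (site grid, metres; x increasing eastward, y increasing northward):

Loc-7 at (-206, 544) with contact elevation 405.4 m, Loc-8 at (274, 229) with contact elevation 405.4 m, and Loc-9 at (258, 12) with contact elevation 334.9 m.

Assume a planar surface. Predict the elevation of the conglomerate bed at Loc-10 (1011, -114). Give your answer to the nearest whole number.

Two edge vectors: Loc-7→Loc-8 = (480, -315, 0), Loc-7→Loc-9 = (464, -532, -70.5).
Normal n = (Loc-7→Loc-8) × (Loc-7→Loc-9) = (22207.5, 33840, -109200).
So ∂z/∂x = −n_x/n_z = 0.20337 and ∂z/∂y = −n_y/n_z = 0.30989.
Intercept c from Loc-7: 405.4 + 41.89 − 168.58 = 278.71.
At (1011, -114): z = 205.6 − 35.3 + 278.71 = 449.0 m.

449 m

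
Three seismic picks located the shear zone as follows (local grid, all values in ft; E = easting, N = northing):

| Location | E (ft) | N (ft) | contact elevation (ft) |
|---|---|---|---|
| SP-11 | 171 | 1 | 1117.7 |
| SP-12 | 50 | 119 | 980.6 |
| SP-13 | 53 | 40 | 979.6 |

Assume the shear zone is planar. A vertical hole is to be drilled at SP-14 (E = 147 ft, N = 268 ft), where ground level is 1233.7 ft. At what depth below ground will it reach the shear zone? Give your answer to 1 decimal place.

Two edge vectors: SP-11→SP-12 = (-121, 118, -137.1), SP-11→SP-13 = (-118, 39, -138.1).
Normal n = (SP-11→SP-12) × (SP-11→SP-13) = (-10948.9, -532.3, 9205).
So ∂z/∂E = −n_x/n_z = 1.18945 and ∂z/∂N = −n_y/n_z = 0.05783.
Intercept c from SP-11: 1117.7 − 203.40 − 0.06 = 914.25.
At (147, 268): z_contact = 174.85 + 15.50 + 914.25 = 1104.59 ft.
Depth below ground = 1233.7 − 1104.59 = 129.1 ft.

129.1 ft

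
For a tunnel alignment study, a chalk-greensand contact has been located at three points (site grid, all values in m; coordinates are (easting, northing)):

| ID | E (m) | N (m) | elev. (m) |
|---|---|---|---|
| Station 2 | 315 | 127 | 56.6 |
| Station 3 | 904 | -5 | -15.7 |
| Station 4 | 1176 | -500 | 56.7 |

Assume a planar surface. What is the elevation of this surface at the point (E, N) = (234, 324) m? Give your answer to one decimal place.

23.0 m

Two edge vectors: Station 2→Station 3 = (589, -132, -72.3), Station 2→Station 4 = (861, -627, 0.1).
Normal n = (Station 2→Station 3) × (Station 2→Station 4) = (-45345.3, -62309.2, -255651).
So ∂z/∂E = −n_x/n_z = −0.177372 and ∂z/∂N = −n_y/n_z = −0.243728.
Intercept c from Station 2: 56.6 + 55.87 + 30.95 = 143.43.
At (234, 324): z = −41.5 − 79.0 + 143.43 = 23.0 m.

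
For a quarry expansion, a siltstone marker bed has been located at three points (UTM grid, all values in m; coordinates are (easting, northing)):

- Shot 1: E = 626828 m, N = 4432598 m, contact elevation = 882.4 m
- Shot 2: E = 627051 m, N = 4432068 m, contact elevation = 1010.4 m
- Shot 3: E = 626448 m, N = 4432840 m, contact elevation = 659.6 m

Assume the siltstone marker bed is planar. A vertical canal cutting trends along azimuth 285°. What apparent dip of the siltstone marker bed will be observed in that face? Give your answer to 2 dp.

29.63°

Two edge vectors: Shot 1→Shot 2 = (223, -530, 128), Shot 1→Shot 3 = (-380, 242, -222.8).
Normal n = (Shot 1→Shot 2) × (Shot 1→Shot 3) = (87108, 1044.4, -147434).
So ∂z/∂E = −n_x/n_z = 0.59083 and ∂z/∂N = −n_y/n_z = 0.00708.
Unit vector along 285° is (sin 285°, cos 285°) = (-0.9659, 0.2588).
Slope in that direction = a·(-0.9659) + b·(0.2588) = −0.56886.
Apparent dip = arctan|0.56886| = 29.63° (true dip is 30.6°, so apparent ≤ true as expected).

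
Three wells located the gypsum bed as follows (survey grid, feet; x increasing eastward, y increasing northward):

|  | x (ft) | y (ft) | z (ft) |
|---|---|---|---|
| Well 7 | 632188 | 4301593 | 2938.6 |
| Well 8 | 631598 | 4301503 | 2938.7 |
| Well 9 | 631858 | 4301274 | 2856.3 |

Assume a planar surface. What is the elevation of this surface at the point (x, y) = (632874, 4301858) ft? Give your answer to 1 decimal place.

Let the plane be z = a·x + b·y + c.
Well 8−Well 7: −590a − 90b = 0.1;  Well 9−Well 7: −330a − 319b = −82.3.
Solving gives a = −0.046930162, b = 0.306542174.
Then c = 2938.6 − a·632188 − b·4301593 = −1286012.38.
At (632874, 4301858): z = −29700.9 + 1318700.9 − 1286012.38 = 2987.6 ft.

2987.6 ft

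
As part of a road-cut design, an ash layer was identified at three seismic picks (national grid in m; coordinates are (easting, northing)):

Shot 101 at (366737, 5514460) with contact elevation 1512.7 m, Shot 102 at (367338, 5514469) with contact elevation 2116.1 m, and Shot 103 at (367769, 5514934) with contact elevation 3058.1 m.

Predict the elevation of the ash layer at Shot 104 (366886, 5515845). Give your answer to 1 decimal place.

3198.1 m

Two edge vectors: Shot 101→Shot 102 = (601, 9, 603.4), Shot 101→Shot 103 = (1032, 474, 1545.4).
Normal n = (Shot 101→Shot 102) × (Shot 101→Shot 103) = (-272103, -306076.6, 275586).
So ∂z/∂E = −n_x/n_z = 0.987361477 and ∂z/∂N = −n_y/n_z = 1.110639147.
Intercept c from Shot 101: 1512.7 − 362101.99 − 6124575.15 = −6485164.44.
At (366886, 5515845): z = 362249.1 + 6126113.4 − 6485164.44 = 3198.1 m.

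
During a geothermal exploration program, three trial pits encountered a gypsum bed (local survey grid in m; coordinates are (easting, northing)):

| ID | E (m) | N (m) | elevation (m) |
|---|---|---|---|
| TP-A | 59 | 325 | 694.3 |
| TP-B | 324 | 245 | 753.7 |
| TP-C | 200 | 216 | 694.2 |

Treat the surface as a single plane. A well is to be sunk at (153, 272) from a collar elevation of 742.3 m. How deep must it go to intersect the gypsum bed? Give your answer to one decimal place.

Two edge vectors: TP-A→TP-B = (265, -80, 59.4), TP-A→TP-C = (141, -109, -0.1).
Normal n = (TP-A→TP-B) × (TP-A→TP-C) = (6482.6, 8401.9, -17605).
So ∂z/∂E = −n_x/n_z = 0.36822 and ∂z/∂N = −n_y/n_z = 0.47725.
Intercept c from TP-A: 694.3 − 21.73 − 155.10 = 517.47.
At (153, 272): z_contact = 56.34 + 129.81 + 517.47 = 703.62 m.
Depth below ground = 742.3 − 703.62 = 38.7 m.

38.7 m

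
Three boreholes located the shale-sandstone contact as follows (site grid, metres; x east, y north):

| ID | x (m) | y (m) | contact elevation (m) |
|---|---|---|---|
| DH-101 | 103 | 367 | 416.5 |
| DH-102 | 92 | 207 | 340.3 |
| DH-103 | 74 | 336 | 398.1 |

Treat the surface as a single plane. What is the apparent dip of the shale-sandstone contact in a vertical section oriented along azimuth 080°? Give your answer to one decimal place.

12.1°

Two edge vectors: DH-101→DH-102 = (-11, -160, -76.2), DH-101→DH-103 = (-29, -31, -18.4).
Normal n = (DH-101→DH-102) × (DH-101→DH-103) = (581.8, 2007.4, -4299).
So ∂z/∂x = −n_x/n_z = 0.13533 and ∂z/∂y = −n_y/n_z = 0.46695.
Unit vector along 080° is (sin 80°, cos 80°) = (0.9848, 0.1736).
Slope in that direction = a·(0.9848) + b·(0.1736) = 0.21436.
Apparent dip = arctan|0.21436| = 12.1° (true dip is 25.9°, so apparent ≤ true as expected).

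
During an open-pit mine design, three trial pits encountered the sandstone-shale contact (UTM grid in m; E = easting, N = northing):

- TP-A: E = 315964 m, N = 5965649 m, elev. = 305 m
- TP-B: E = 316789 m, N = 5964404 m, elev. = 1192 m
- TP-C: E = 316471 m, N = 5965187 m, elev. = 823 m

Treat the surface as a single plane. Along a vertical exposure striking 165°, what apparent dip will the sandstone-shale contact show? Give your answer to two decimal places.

18.25°

Let the plane be z = a·E + b·N + c.
TP-B−TP-A: 825a − 1245b = 887;  TP-C−TP-A: 507a − 462b = 518.
Solving gives a = 0.94022, b = −0.08941.
Unit vector along 165° is (sin 165°, cos 165°) = (0.2588, -0.9659).
Slope in that direction = a·(0.2588) + b·(-0.9659) = 0.32971.
Apparent dip = arctan|0.32971| = 18.25° (true dip is 43.4°, so apparent ≤ true as expected).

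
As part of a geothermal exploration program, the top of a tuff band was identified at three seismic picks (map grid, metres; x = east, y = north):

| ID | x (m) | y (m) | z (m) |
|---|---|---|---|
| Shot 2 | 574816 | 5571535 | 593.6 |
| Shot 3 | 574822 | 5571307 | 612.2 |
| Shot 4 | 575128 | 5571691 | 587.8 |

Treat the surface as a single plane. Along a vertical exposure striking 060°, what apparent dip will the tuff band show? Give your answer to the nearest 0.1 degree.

Let the plane be z = a·x + b·y + c.
Shot 3−Shot 2: 6a − 228b = 18.6;  Shot 4−Shot 2: 312a + 156b = −5.8.
Solving gives a = 0.02191, b = −0.08100.
Unit vector along 060° is (sin 60°, cos 60°) = (0.8660, 0.5000).
Slope in that direction = a·(0.8660) + b·(0.5000) = −0.02153.
Apparent dip = arctan|0.02153| = 1.2° (true dip is 4.8°, so apparent ≤ true as expected).

1.2°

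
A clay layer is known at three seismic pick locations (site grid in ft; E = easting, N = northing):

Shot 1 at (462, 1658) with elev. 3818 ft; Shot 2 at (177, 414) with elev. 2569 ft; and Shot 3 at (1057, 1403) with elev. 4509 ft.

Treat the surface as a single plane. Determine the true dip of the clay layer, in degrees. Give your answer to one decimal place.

Let the plane be z = a·E + b·N + c.
Shot 2−Shot 1: −285a − 1244b = −1249;  Shot 3−Shot 1: 595a − 255b = 691.
Solving gives a = 1.44933, b = 0.67198.
Gradient magnitude |∇z| = √(a² + b²) = √(2.10057 + 0.45155) = 1.59754.
True dip = arctan(1.59754) = 58.0°, dipping toward WSW (azimuth ≈ 245°).

58.0°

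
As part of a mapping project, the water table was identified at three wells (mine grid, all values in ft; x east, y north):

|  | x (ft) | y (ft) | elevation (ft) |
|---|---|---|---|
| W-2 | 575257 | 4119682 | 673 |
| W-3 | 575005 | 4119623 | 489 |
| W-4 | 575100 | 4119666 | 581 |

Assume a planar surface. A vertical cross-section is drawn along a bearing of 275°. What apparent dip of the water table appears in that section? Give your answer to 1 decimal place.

Let the plane be z = a·x + b·y + c.
W-3−W-2: −252a − 59b = −184;  W-4−W-2: −157a − 16b = −92.
Solving gives a = 0.47486, b = 1.09042.
Unit vector along 275° is (sin 275°, cos 275°) = (-0.9962, 0.0872).
Slope in that direction = a·(-0.9962) + b·(0.0872) = −0.37802.
Apparent dip = arctan|0.37802| = 20.7° (true dip is 49.9°, so apparent ≤ true as expected).

20.7°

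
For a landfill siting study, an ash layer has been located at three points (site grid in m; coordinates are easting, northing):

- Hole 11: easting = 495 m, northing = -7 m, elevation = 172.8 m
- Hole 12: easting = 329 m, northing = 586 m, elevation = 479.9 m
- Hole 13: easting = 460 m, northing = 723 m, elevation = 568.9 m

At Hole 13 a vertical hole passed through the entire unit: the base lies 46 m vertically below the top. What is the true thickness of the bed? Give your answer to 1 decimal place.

Two edge vectors: Hole 11→Hole 12 = (-166, 593, 307.1), Hole 11→Hole 13 = (-35, 730, 396.1).
Normal n = (Hole 11→Hole 12) × (Hole 11→Hole 13) = (10704.3, 55004.1, -100425).
So ∂z/∂easting = −n_x/n_z = 0.10659 and ∂z/∂northing = −n_y/n_z = 0.54771.
|∇z| = √(a²+b²) = 0.55799, so dip δ = arctan(0.55799) = 29.16°.
True thickness = vertical thickness × cos δ = 46 × cos 29.16° = 40.2 m.

40.2 m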